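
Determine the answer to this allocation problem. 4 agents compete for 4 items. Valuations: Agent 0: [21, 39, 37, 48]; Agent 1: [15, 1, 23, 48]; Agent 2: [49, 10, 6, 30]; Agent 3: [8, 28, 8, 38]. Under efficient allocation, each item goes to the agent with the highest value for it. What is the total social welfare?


Step 1: For each item, find the maximum value among all agents.
Step 2: Item 0 -> Agent 2 (value 49)
Step 3: Item 1 -> Agent 0 (value 39)
Step 4: Item 2 -> Agent 0 (value 37)
Step 5: Item 3 -> Agent 0 (value 48)
Step 6: Total welfare = 49 + 39 + 37 + 48 = 173

173


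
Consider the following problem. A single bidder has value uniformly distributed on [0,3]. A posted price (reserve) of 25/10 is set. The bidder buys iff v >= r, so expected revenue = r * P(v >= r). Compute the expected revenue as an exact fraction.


Step 1: Posted price r = 5/2, value support [0,3]
Step 2: P(v >= r) = (3 - 5/2)/3 = 1/6
Step 3: Expected revenue = r * P(v >= r) = 5/2 * 1/6
Step 4: Revenue = 5/12

5/12


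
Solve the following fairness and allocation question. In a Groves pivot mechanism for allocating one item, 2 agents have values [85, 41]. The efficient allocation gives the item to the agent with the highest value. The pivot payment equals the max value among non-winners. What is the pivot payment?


Step 1: The efficient winner is agent 0 with value 85
Step 2: Other agents' values: [41]
Step 3: Pivot payment = max(others) = 41
Step 4: The winner pays 41

41


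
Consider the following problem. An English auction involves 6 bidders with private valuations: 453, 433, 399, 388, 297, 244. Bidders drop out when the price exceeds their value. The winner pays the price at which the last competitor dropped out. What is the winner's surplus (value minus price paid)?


Step 1: Identify the highest value: 453
Step 2: Identify the second-highest value: 433
Step 3: The final price = second-highest value = 433
Step 4: Surplus = 453 - 433 = 20

20


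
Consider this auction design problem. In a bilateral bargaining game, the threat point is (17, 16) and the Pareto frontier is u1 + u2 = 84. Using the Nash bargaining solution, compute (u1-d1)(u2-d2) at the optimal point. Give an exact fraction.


Step 1: The Nash solution splits surplus symmetrically above the disagreement point
Step 2: u1 = (total + d1 - d2)/2 = (84 + 17 - 16)/2 = 85/2
Step 3: u2 = (total - d1 + d2)/2 = (84 - 17 + 16)/2 = 83/2
Step 4: Nash product = (85/2 - 17) * (83/2 - 16)
Step 5: = 51/2 * 51/2 = 2601/4

2601/4


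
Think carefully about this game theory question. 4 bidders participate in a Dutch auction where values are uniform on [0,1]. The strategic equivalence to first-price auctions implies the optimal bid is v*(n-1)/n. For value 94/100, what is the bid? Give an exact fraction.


Step 1: Dutch auctions are strategically equivalent to first-price auctions
Step 2: The equilibrium bid is b(v) = v*(n-1)/n
Step 3: b = 47/50 * 3/4
Step 4: b = 141/200

141/200


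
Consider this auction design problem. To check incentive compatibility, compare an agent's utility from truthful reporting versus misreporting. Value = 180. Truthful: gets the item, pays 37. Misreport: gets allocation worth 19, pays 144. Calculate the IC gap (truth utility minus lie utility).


Step 1: U(truth) = value - payment = 180 - 37 = 143
Step 2: U(lie) = allocation - payment = 19 - 144 = -125
Step 3: IC gap = 143 - (-125) = 268

268


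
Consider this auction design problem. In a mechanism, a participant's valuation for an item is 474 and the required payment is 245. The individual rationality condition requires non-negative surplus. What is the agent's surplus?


Step 1: Surplus = value - payment = 474 - 245 = 229
Step 2: IR is satisfied (surplus >= 0)

229


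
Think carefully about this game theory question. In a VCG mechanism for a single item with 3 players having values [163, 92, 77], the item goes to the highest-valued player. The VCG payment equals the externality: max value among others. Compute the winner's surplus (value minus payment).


Step 1: The winner is the agent with the highest value: agent 0 with value 163
Step 2: Values of other agents: [92, 77]
Step 3: VCG payment = max of others' values = 92
Step 4: Surplus = 163 - 92 = 71

71


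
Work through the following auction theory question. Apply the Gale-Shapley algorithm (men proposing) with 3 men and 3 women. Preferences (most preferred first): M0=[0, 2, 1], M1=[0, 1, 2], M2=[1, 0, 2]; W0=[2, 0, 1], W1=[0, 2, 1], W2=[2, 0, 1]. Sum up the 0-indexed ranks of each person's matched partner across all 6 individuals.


Step 1: Run Gale-Shapley (men propose, women hold best offer):
  M0 proposes to W0; she accepts
  M1 proposes to W0; rejected
  M1 proposes to W1; she accepts
  M2 proposes to W1; she switches from M1
  M1 proposes to W2; she accepts
Step 2: Final matching: W0-M0, W1-M2, W2-M1
Step 3: 0-indexed ranks (man's rank of his match, then woman's): 0 + 1 + 0 + 1 + 2 + 2
Step 4: Total rank sum = 6

6


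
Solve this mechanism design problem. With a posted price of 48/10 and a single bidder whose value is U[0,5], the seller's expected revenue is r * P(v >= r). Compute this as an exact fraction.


Step 1: Posted price r = 24/5, value support [0,5]
Step 2: P(v >= r) = (5 - 24/5)/5 = 1/25
Step 3: Expected revenue = r * P(v >= r) = 24/5 * 1/25
Step 4: Revenue = 24/125

24/125


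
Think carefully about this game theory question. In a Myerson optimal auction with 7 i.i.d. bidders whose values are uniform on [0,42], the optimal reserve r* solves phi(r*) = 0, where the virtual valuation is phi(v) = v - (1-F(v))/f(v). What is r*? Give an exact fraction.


Step 1: For U[0,42], F(v) = v/42 and f(v) = 1/42
Step 2: phi(v) = v - (1 - v/42)/(1/42) = v - (42 - v) = 2v - 42
Step 3: Set phi(r*) = 0: 2r* - 42 = 0
Step 4: r* = 42/2 = 21 (the number of bidders n = 7 does not enter)

21


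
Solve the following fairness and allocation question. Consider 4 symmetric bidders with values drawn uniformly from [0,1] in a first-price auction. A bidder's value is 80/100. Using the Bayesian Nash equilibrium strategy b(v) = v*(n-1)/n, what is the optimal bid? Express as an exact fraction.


Step 1: The symmetric BNE bidding function is b(v) = v * (n-1) / n
Step 2: Substitute v = 4/5 and n = 4
Step 3: b = 4/5 * 3/4
Step 4: b = 3/5

3/5


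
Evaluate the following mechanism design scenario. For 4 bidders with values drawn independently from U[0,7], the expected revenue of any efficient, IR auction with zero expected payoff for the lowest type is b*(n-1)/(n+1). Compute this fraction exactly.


Step 1: By Revenue Equivalence, expected revenue = b*(n-1)/(n+1)
Step 2: Substituting n = 4, b = 7
Step 3: Revenue = 7*(4-1)/(4+1) = 7*3/5
Step 4: Revenue = 21/5

21/5


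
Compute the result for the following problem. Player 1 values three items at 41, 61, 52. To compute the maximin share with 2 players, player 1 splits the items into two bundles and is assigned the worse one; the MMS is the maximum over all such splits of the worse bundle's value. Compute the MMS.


Step 1: Item values = 41, 61, 52
Step 2: Enumerate all 2-bundle partitions and take the smaller bundle:
  Partition 1: {41} vs {61,52} -> bundles 41, 113; min = 41
  Partition 2: {61} vs {41,52} -> bundles 61, 93; min = 61
  Partition 3: {52} vs {41,61} -> bundles 52, 102; min = 52
Step 3: MMS = max(41, 61, 52) = 61

61


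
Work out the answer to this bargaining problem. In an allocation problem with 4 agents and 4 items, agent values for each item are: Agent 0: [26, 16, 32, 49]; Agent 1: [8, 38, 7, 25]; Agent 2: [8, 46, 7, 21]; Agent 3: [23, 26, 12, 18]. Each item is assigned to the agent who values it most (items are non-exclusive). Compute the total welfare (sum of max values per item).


Step 1: For each item, find the maximum value among all agents.
Step 2: Item 0 -> Agent 0 (value 26)
Step 3: Item 1 -> Agent 2 (value 46)
Step 4: Item 2 -> Agent 0 (value 32)
Step 5: Item 3 -> Agent 0 (value 49)
Step 6: Total welfare = 26 + 46 + 32 + 49 = 153

153


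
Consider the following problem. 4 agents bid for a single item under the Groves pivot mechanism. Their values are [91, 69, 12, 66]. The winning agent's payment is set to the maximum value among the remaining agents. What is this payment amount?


Step 1: The efficient winner is agent 0 with value 91
Step 2: Other agents' values: [69, 12, 66]
Step 3: Pivot payment = max(others) = 69
Step 4: The winner pays 69

69


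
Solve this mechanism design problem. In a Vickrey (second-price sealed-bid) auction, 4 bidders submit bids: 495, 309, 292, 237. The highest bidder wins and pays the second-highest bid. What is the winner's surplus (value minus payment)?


Step 1: Sort bids in descending order: 495, 309, 292, 237
Step 2: The winning bid is the highest: 495
Step 3: The payment equals the second-highest bid: 309
Step 4: Surplus = winner's bid - payment = 495 - 309 = 186

186


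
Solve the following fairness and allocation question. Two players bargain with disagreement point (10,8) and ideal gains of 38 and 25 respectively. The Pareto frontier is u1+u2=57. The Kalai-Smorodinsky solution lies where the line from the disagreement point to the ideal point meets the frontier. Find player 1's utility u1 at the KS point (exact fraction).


Step 1: At the KS point, (u1-d1)/r1 = (u2-d2)/r2 = t and u1+u2 = 57
Step 2: u1 = d1 + r1*t and u2 = d2 + r2*t, so (d1 + r1*t) + (d2 + r2*t) = 57
Step 3: t = (57 - 10 - 8)/(38 + 25) = 39/63 = 13/21
Step 4: u1 = d1 + r1*t = 10 + 38 * 13/21 = 704/21
Step 5: (Check: u2 = d2 + r2*t = 493/21; u1+u2 = 704/21 + 493/21 = 57, on the frontier.)

704/21


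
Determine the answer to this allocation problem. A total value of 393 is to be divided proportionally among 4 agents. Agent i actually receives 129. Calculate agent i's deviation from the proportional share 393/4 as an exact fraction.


Step 1: Proportional share = 393/4
Step 2: Agent's actual allocation = 129
Step 3: Excess = 129 - 393/4 = 123/4

123/4


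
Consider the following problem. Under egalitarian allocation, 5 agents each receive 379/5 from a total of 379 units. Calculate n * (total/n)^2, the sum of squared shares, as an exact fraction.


Step 1: Each agent's share = 379/5
Step 2: Square of each share = (379/5)^2 = 143641/25
Step 3: Sum of squares = 5 * 143641/25 = 143641/5

143641/5


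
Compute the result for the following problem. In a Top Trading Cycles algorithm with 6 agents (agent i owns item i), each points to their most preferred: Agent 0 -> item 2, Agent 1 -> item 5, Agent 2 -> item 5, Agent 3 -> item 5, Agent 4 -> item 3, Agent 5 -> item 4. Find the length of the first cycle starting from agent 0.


Step 1: Trace the pointer graph from agent 0: 0 -> 2 -> 5 -> 4 -> 3 -> 5
Step 2: A cycle is detected when we revisit agent 5
Step 3: The cycle is: 5 -> 4 -> 3 -> 5
Step 4: Cycle length = 3

3


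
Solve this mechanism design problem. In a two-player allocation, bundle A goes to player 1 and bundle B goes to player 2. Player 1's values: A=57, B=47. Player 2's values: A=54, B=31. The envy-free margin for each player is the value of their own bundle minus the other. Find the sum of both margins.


Step 1: Player 1's margin = v1(A) - v1(B) = 57 - 47 = 10
Step 2: Player 2's margin = v2(B) - v2(A) = 31 - 54 = -23
Step 3: Total margin = 10 + -23 = -13

-13


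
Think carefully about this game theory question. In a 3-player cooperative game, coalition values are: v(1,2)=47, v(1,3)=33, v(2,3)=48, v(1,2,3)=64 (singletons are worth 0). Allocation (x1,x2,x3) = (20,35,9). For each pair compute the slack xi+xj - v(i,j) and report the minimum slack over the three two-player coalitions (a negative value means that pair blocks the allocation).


Step 1: Slack for coalition (1,2): x1+x2 - v12 = 55 - 47 = 8
Step 2: Slack for coalition (1,3): x1+x3 - v13 = 29 - 33 = -4
Step 3: Slack for coalition (2,3): x2+x3 - v23 = 44 - 48 = -4
Step 4: Minimum slack = min(8, -4, -4) = -4, attained by (1,3) and (2,3); coalitions (1,3) and (2,3) can block (slack < 0), so the allocation is not in the core

-4


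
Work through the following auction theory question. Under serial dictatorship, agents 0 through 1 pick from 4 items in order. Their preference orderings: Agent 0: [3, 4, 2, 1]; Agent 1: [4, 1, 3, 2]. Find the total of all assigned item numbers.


Step 1: Agent 0 picks item 3
Step 2: Agent 1 picks item 4
Step 3: Sum = 3 + 4 = 7

7


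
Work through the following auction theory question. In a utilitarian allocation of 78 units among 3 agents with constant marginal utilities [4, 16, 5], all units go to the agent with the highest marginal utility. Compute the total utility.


Step 1: The marginal utilities are [4, 16, 5]
Step 2: The highest marginal utility is 16
Step 3: All 78 units go to that agent
Step 4: Total utility = 16 * 78 = 1248

1248


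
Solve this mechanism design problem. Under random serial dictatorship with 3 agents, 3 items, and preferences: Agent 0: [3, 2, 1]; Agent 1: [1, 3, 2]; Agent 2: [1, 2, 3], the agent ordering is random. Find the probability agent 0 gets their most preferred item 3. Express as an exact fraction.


Step 1: Agent 0 wants item 3
Step 2: There are 6 possible orderings of agents
Step 3: In 5 orderings, agent 0 gets item 3
Step 4: Probability = 5/6

5/6


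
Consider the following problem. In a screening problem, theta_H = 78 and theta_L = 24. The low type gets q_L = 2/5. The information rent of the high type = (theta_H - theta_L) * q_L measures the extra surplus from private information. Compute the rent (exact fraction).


Step 1: theta_H - theta_L = 78 - 24 = 54
Step 2: Information rent = (theta_H - theta_L) * q_L
Step 3: = 54 * 2/5
Step 4: = 108/5

108/5


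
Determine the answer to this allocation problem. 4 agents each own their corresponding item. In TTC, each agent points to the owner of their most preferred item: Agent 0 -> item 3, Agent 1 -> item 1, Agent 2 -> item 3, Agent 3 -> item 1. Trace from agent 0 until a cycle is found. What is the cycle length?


Step 1: Trace the pointer graph from agent 0: 0 -> 3 -> 1 -> 1
Step 2: A cycle is detected when we revisit agent 1
Step 3: The cycle is: 1 -> 1
Step 4: Cycle length = 1

1


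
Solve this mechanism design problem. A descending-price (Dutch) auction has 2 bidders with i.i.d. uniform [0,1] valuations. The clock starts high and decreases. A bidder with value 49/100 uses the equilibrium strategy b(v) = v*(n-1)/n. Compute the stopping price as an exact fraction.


Step 1: Dutch auctions are strategically equivalent to first-price auctions
Step 2: The equilibrium bid is b(v) = v*(n-1)/n
Step 3: b = 49/100 * 1/2
Step 4: b = 49/200

49/200


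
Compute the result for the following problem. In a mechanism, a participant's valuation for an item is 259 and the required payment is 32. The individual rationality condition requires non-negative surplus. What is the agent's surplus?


Step 1: Surplus = value - payment = 259 - 32 = 227
Step 2: IR is satisfied (surplus >= 0)

227


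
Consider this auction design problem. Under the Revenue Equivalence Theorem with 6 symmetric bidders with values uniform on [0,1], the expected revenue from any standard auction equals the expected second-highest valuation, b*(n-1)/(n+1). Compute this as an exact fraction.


Step 1: By Revenue Equivalence, expected revenue = b*(n-1)/(n+1)
Step 2: Substituting n = 6, b = 1
Step 3: Revenue = 1*(6-1)/(6+1) = 1*5/7
Step 4: Revenue = 5/7

5/7


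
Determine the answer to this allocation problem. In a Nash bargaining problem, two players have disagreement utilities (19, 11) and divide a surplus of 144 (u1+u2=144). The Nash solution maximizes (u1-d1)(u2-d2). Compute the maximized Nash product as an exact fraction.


Step 1: The Nash solution splits surplus symmetrically above the disagreement point
Step 2: u1 = (total + d1 - d2)/2 = (144 + 19 - 11)/2 = 76
Step 3: u2 = (total - d1 + d2)/2 = (144 - 19 + 11)/2 = 68
Step 4: Nash product = (76 - 19) * (68 - 11)
Step 5: = 57 * 57 = 3249

3249


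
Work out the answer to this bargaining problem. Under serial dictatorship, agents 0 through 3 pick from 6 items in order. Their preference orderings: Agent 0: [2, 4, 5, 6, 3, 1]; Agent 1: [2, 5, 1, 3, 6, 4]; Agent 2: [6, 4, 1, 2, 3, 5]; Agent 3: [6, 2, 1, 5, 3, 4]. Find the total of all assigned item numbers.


Step 1: Agent 0 picks item 2
Step 2: Agent 1 picks item 5
Step 3: Agent 2 picks item 6
Step 4: Agent 3 picks item 1
Step 5: Sum = 2 + 5 + 6 + 1 = 14

14


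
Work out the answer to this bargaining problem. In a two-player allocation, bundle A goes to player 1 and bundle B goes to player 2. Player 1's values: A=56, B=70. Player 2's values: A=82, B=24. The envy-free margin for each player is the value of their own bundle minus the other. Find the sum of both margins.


Step 1: Player 1's margin = v1(A) - v1(B) = 56 - 70 = -14
Step 2: Player 2's margin = v2(B) - v2(A) = 24 - 82 = -58
Step 3: Total margin = -14 + -58 = -72

-72


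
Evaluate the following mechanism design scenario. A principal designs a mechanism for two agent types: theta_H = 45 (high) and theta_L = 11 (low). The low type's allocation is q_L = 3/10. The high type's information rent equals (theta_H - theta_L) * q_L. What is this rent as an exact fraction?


Step 1: theta_H - theta_L = 45 - 11 = 34
Step 2: Information rent = (theta_H - theta_L) * q_L
Step 3: = 34 * 3/10
Step 4: = 51/5

51/5


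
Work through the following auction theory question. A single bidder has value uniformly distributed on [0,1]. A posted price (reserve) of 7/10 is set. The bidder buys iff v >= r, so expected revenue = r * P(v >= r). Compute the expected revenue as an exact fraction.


Step 1: Posted price r = 7/10, value support [0,1]
Step 2: P(v >= r) = (1 - 7/10)/1 = 3/10
Step 3: Expected revenue = r * P(v >= r) = 7/10 * 3/10
Step 4: Revenue = 21/100

21/100


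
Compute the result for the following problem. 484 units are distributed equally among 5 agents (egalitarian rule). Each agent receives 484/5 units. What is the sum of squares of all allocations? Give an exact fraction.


Step 1: Each agent's share = 484/5
Step 2: Square of each share = (484/5)^2 = 234256/25
Step 3: Sum of squares = 5 * 234256/25 = 234256/5

234256/5


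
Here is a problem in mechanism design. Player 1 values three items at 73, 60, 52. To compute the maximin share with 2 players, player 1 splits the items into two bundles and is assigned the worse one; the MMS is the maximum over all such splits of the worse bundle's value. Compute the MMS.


Step 1: Item values = 73, 60, 52
Step 2: Enumerate all 2-bundle partitions and take the smaller bundle:
  Partition 1: {73} vs {60,52} -> bundles 73, 112; min = 73
  Partition 2: {60} vs {73,52} -> bundles 60, 125; min = 60
  Partition 3: {52} vs {73,60} -> bundles 52, 133; min = 52
Step 3: MMS = max(73, 60, 52) = 73

73


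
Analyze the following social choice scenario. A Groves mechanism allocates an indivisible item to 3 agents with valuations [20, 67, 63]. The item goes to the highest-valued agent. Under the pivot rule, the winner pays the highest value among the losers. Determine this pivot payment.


Step 1: The efficient winner is agent 1 with value 67
Step 2: Other agents' values: [20, 63]
Step 3: Pivot payment = max(others) = 63
Step 4: The winner pays 63

63


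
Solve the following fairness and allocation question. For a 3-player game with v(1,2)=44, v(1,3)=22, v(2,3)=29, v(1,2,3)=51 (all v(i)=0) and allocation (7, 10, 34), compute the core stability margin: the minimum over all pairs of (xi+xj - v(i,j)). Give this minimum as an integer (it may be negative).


Step 1: Slack for coalition (1,2): x1+x2 - v12 = 17 - 44 = -27
Step 2: Slack for coalition (1,3): x1+x3 - v13 = 41 - 22 = 19
Step 3: Slack for coalition (2,3): x2+x3 - v23 = 44 - 29 = 15
Step 4: Minimum slack = min(-27, 19, 15) = -27, attained by (1,2); coalition (1,2) can block (slack < 0), so the allocation is not in the core

-27


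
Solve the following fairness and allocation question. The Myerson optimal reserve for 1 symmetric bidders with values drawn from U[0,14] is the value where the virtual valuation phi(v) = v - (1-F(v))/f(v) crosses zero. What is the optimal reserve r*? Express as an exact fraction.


Step 1: For U[0,14], F(v) = v/14 and f(v) = 1/14
Step 2: phi(v) = v - (1 - v/14)/(1/14) = v - (14 - v) = 2v - 14
Step 3: Set phi(r*) = 0: 2r* - 14 = 0
Step 4: r* = 14/2 = 7 (the number of bidders n = 1 does not enter)

7


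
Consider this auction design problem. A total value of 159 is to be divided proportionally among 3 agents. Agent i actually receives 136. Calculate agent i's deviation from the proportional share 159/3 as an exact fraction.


Step 1: Proportional share = 159/3 = 53
Step 2: Agent's actual allocation = 136
Step 3: Excess = 136 - 53 = 83

83


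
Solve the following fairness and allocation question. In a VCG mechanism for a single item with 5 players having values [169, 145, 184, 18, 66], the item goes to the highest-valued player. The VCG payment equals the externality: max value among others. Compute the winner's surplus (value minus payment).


Step 1: The winner is the agent with the highest value: agent 2 with value 184
Step 2: Values of other agents: [169, 145, 18, 66]
Step 3: VCG payment = max of others' values = 169
Step 4: Surplus = 184 - 169 = 15

15


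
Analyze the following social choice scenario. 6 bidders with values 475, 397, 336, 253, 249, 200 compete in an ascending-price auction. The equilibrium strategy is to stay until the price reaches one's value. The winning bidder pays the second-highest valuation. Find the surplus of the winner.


Step 1: Identify the highest value: 475
Step 2: Identify the second-highest value: 397
Step 3: The final price = second-highest value = 397
Step 4: Surplus = 475 - 397 = 78

78


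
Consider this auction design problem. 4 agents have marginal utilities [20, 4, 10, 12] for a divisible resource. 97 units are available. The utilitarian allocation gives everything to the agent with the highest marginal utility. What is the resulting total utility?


Step 1: The marginal utilities are [20, 4, 10, 12]
Step 2: The highest marginal utility is 20
Step 3: All 97 units go to that agent
Step 4: Total utility = 20 * 97 = 1940

1940


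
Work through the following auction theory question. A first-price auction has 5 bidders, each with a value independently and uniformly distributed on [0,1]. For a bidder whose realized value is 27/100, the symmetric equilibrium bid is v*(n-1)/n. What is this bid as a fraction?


Step 1: The symmetric BNE bidding function is b(v) = v * (n-1) / n
Step 2: Substitute v = 27/100 and n = 5
Step 3: b = 27/100 * 4/5
Step 4: b = 27/125

27/125


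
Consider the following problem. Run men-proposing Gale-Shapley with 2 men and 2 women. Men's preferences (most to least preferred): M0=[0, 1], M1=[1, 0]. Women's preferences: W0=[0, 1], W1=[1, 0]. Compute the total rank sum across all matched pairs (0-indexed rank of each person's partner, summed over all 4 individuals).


Step 1: Run Gale-Shapley (men propose, women hold best offer):
  M0 proposes to W0; she accepts
  M1 proposes to W1; she accepts
Step 2: Final matching: W0-M0, W1-M1
Step 3: 0-indexed ranks (man's rank of his match, then woman's): 0 + 0 + 0 + 0
Step 4: Total rank sum = 0

0


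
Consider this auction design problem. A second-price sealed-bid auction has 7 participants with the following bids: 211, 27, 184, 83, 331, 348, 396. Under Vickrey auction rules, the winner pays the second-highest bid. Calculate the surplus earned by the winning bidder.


Step 1: Sort bids in descending order: 396, 348, 331, 211, 184, 83, 27
Step 2: The winning bid is the highest: 396
Step 3: The payment equals the second-highest bid: 348
Step 4: Surplus = winner's bid - payment = 396 - 348 = 48

48


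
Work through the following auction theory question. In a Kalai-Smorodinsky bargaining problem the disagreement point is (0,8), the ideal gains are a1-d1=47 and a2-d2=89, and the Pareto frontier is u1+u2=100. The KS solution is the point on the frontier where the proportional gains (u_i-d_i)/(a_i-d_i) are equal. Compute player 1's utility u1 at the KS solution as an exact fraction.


Step 1: At the KS point, (u1-d1)/r1 = (u2-d2)/r2 = t and u1+u2 = 100
Step 2: u1 = d1 + r1*t and u2 = d2 + r2*t, so (d1 + r1*t) + (d2 + r2*t) = 100
Step 3: t = (100 - 0 - 8)/(47 + 89) = 92/136 = 23/34
Step 4: u1 = d1 + r1*t = 0 + 47 * 23/34 = 1081/34
Step 5: (Check: u2 = d2 + r2*t = 2319/34; u1+u2 = 1081/34 + 2319/34 = 100, on the frontier.)

1081/34


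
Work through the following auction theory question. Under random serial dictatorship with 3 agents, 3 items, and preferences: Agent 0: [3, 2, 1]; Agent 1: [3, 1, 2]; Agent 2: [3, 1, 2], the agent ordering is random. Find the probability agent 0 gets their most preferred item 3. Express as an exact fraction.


Step 1: Agent 0 wants item 3
Step 2: There are 6 possible orderings of agents
Step 3: In 2 orderings, agent 0 gets item 3
Step 4: Probability = 2/6 = 1/3

1/3


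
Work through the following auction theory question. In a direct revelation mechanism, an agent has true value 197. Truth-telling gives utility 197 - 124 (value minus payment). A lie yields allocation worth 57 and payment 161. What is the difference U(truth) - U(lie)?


Step 1: U(truth) = value - payment = 197 - 124 = 73
Step 2: U(lie) = allocation - payment = 57 - 161 = -104
Step 3: IC gap = 73 - (-104) = 177

177


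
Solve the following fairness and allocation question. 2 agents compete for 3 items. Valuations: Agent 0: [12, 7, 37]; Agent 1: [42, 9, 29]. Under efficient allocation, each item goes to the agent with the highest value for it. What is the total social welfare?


Step 1: For each item, find the maximum value among all agents.
Step 2: Item 0 -> Agent 1 (value 42)
Step 3: Item 1 -> Agent 1 (value 9)
Step 4: Item 2 -> Agent 0 (value 37)
Step 5: Total welfare = 42 + 9 + 37 = 88

88


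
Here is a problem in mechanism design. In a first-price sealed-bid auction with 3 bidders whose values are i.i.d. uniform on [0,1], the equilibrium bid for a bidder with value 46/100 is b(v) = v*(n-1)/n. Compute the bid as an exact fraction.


Step 1: The symmetric BNE bidding function is b(v) = v * (n-1) / n
Step 2: Substitute v = 23/50 and n = 3
Step 3: b = 23/50 * 2/3
Step 4: b = 23/75

23/75


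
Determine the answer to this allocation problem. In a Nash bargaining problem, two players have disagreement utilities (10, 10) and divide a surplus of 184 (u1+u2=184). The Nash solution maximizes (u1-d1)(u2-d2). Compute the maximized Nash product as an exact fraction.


Step 1: The Nash solution splits surplus symmetrically above the disagreement point
Step 2: u1 = (total + d1 - d2)/2 = (184 + 10 - 10)/2 = 92
Step 3: u2 = (total - d1 + d2)/2 = (184 - 10 + 10)/2 = 92
Step 4: Nash product = (92 - 10) * (92 - 10)
Step 5: = 82 * 82 = 6724

6724


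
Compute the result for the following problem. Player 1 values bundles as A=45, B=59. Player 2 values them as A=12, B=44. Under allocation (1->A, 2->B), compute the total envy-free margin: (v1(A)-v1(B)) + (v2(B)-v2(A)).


Step 1: Player 1's margin = v1(A) - v1(B) = 45 - 59 = -14
Step 2: Player 2's margin = v2(B) - v2(A) = 44 - 12 = 32
Step 3: Total margin = -14 + 32 = 18

18


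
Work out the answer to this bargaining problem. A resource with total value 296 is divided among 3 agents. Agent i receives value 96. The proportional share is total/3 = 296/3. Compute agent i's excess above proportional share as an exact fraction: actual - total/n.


Step 1: Proportional share = 296/3
Step 2: Agent's actual allocation = 96
Step 3: Excess = 96 - 296/3 = -8/3

-8/3


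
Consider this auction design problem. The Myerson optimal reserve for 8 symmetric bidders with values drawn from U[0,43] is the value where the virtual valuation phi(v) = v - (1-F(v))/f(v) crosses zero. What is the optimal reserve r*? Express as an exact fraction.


Step 1: For U[0,43], F(v) = v/43 and f(v) = 1/43
Step 2: phi(v) = v - (1 - v/43)/(1/43) = v - (43 - v) = 2v - 43
Step 3: Set phi(r*) = 0: 2r* - 43 = 0
Step 4: r* = 43/2 (the number of bidders n = 8 does not enter)

43/2


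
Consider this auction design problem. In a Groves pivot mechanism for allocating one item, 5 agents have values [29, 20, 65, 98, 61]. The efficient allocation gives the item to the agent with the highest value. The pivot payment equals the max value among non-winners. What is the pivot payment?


Step 1: The efficient winner is agent 3 with value 98
Step 2: Other agents' values: [29, 20, 65, 61]
Step 3: Pivot payment = max(others) = 65
Step 4: The winner pays 65

65


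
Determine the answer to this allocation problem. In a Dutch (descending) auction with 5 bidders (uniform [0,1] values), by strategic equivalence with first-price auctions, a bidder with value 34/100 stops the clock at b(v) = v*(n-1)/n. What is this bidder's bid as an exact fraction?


Step 1: Dutch auctions are strategically equivalent to first-price auctions
Step 2: The equilibrium bid is b(v) = v*(n-1)/n
Step 3: b = 17/50 * 4/5
Step 4: b = 34/125

34/125


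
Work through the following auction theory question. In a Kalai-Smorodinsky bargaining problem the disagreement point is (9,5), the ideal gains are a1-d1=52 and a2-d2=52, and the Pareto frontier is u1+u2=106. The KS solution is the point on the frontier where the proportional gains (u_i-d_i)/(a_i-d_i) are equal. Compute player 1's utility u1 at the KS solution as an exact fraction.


Step 1: At the KS point, (u1-d1)/r1 = (u2-d2)/r2 = t and u1+u2 = 106
Step 2: u1 = d1 + r1*t and u2 = d2 + r2*t, so (d1 + r1*t) + (d2 + r2*t) = 106
Step 3: t = (106 - 9 - 5)/(52 + 52) = 92/104 = 23/26
Step 4: u1 = d1 + r1*t = 9 + 52 * 23/26 = 55
Step 5: (Check: u2 = d2 + r2*t = 51; u1+u2 = 55 + 51 = 106, on the frontier.)

55


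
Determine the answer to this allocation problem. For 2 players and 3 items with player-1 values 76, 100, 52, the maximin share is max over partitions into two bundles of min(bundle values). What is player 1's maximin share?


Step 1: Item values = 76, 100, 52
Step 2: Enumerate all 2-bundle partitions and take the smaller bundle:
  Partition 1: {76} vs {100,52} -> bundles 76, 152; min = 76
  Partition 2: {100} vs {76,52} -> bundles 100, 128; min = 100
  Partition 3: {52} vs {76,100} -> bundles 52, 176; min = 52
Step 3: MMS = max(76, 100, 52) = 100

100


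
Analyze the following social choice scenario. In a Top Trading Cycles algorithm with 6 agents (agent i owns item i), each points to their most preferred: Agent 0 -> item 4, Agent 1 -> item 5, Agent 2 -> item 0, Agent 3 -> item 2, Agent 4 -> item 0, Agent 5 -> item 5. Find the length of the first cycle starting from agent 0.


Step 1: Trace the pointer graph from agent 0: 0 -> 4 -> 0
Step 2: A cycle is detected when we revisit agent 0
Step 3: The cycle is: 0 -> 4 -> 0
Step 4: Cycle length = 2

2


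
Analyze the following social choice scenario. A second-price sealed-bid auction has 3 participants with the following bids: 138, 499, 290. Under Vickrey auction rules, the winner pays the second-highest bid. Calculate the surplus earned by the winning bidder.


Step 1: Sort bids in descending order: 499, 290, 138
Step 2: The winning bid is the highest: 499
Step 3: The payment equals the second-highest bid: 290
Step 4: Surplus = winner's bid - payment = 499 - 290 = 209

209


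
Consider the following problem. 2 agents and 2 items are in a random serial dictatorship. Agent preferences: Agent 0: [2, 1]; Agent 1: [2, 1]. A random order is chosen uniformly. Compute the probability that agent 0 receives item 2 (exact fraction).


Step 1: Agent 0 wants item 2
Step 2: There are 2 possible orderings of agents
Step 3: In 1 orderings, agent 0 gets item 2
Step 4: Probability = 1/2

1/2


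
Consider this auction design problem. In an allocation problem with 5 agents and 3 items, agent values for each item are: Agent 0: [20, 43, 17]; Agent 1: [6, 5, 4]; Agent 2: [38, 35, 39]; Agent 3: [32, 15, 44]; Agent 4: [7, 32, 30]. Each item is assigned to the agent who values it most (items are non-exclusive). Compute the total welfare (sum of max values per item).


Step 1: For each item, find the maximum value among all agents.
Step 2: Item 0 -> Agent 2 (value 38)
Step 3: Item 1 -> Agent 0 (value 43)
Step 4: Item 2 -> Agent 3 (value 44)
Step 5: Total welfare = 38 + 43 + 44 = 125

125


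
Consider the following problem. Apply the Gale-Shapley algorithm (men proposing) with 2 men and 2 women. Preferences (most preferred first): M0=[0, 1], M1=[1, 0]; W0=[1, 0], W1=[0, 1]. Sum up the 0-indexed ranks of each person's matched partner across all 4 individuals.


Step 1: Run Gale-Shapley (men propose, women hold best offer):
  M0 proposes to W0; she accepts
  M1 proposes to W1; she accepts
Step 2: Final matching: W0-M0, W1-M1
Step 3: 0-indexed ranks (man's rank of his match, then woman's): 0 + 1 + 0 + 1
Step 4: Total rank sum = 2

2


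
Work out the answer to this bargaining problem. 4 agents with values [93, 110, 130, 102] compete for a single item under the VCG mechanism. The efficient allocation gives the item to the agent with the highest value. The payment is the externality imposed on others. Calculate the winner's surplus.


Step 1: The winner is the agent with the highest value: agent 2 with value 130
Step 2: Values of other agents: [93, 110, 102]
Step 3: VCG payment = max of others' values = 110
Step 4: Surplus = 130 - 110 = 20

20


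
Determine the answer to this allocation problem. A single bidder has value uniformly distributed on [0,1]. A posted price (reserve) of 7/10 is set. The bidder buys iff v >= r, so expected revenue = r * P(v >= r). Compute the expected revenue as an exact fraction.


Step 1: Posted price r = 7/10, value support [0,1]
Step 2: P(v >= r) = (1 - 7/10)/1 = 3/10
Step 3: Expected revenue = r * P(v >= r) = 7/10 * 3/10
Step 4: Revenue = 21/100

21/100


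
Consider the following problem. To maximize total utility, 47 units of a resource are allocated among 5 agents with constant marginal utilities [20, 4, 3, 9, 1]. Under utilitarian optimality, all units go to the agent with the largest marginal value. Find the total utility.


Step 1: The marginal utilities are [20, 4, 3, 9, 1]
Step 2: The highest marginal utility is 20
Step 3: All 47 units go to that agent
Step 4: Total utility = 20 * 47 = 940

940


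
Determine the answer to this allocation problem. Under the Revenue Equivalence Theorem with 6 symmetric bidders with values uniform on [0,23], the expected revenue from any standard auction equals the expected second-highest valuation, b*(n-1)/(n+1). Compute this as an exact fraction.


Step 1: By Revenue Equivalence, expected revenue = b*(n-1)/(n+1)
Step 2: Substituting n = 6, b = 23
Step 3: Revenue = 23*(6-1)/(6+1) = 23*5/7
Step 4: Revenue = 115/7

115/7


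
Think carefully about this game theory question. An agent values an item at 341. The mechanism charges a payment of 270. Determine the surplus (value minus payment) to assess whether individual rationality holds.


Step 1: Surplus = value - payment = 341 - 270 = 71
Step 2: IR is satisfied (surplus >= 0)

71


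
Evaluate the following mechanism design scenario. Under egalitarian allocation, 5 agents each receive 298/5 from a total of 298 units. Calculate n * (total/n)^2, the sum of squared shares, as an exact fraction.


Step 1: Each agent's share = 298/5
Step 2: Square of each share = (298/5)^2 = 88804/25
Step 3: Sum of squares = 5 * 88804/25 = 88804/5

88804/5


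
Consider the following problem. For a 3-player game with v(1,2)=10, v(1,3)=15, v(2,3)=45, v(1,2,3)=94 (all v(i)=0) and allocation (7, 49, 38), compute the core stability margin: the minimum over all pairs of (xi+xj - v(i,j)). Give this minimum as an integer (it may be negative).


Step 1: Slack for coalition (1,2): x1+x2 - v12 = 56 - 10 = 46
Step 2: Slack for coalition (1,3): x1+x3 - v13 = 45 - 15 = 30
Step 3: Slack for coalition (2,3): x2+x3 - v23 = 87 - 45 = 42
Step 4: Minimum slack = min(46, 30, 42) = 30, attained by (1,3); no pair can gain by deviating, so the allocation is in the core

30


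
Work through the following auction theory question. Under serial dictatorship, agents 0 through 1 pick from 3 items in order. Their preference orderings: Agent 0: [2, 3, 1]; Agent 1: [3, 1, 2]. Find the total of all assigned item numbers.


Step 1: Agent 0 picks item 2
Step 2: Agent 1 picks item 3
Step 3: Sum = 2 + 3 = 5

5


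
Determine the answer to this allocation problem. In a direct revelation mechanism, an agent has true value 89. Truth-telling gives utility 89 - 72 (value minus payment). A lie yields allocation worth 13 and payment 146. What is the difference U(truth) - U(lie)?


Step 1: U(truth) = value - payment = 89 - 72 = 17
Step 2: U(lie) = allocation - payment = 13 - 146 = -133
Step 3: IC gap = 17 - (-133) = 150

150


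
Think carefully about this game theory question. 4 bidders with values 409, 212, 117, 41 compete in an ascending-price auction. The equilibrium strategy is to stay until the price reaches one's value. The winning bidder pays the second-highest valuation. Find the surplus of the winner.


Step 1: Identify the highest value: 409
Step 2: Identify the second-highest value: 212
Step 3: The final price = second-highest value = 212
Step 4: Surplus = 409 - 212 = 197

197


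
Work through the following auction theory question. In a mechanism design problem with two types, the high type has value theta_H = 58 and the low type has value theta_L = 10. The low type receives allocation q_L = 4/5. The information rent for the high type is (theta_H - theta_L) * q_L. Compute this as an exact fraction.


Step 1: theta_H - theta_L = 58 - 10 = 48
Step 2: Information rent = (theta_H - theta_L) * q_L
Step 3: = 48 * 4/5
Step 4: = 192/5

192/5


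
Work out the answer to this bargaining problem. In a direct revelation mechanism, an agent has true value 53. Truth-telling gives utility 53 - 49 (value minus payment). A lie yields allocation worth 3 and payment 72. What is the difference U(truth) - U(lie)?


Step 1: U(truth) = value - payment = 53 - 49 = 4
Step 2: U(lie) = allocation - payment = 3 - 72 = -69
Step 3: IC gap = 4 - (-69) = 73

73


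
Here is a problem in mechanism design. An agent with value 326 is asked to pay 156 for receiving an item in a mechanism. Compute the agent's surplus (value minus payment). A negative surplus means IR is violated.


Step 1: Surplus = value - payment = 326 - 156 = 170
Step 2: IR is satisfied (surplus >= 0)

170


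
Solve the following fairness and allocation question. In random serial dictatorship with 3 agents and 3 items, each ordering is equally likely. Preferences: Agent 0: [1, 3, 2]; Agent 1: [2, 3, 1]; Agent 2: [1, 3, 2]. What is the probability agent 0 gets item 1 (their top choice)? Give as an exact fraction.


Step 1: Agent 0 wants item 1
Step 2: There are 6 possible orderings of agents
Step 3: In 3 orderings, agent 0 gets item 1
Step 4: Probability = 3/6 = 1/2

1/2


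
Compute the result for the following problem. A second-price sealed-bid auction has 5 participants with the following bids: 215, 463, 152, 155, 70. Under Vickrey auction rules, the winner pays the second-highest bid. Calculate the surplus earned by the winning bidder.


Step 1: Sort bids in descending order: 463, 215, 155, 152, 70
Step 2: The winning bid is the highest: 463
Step 3: The payment equals the second-highest bid: 215
Step 4: Surplus = winner's bid - payment = 463 - 215 = 248

248


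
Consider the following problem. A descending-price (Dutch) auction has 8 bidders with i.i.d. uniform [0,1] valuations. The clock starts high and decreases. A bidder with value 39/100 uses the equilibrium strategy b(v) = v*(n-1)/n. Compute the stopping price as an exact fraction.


Step 1: Dutch auctions are strategically equivalent to first-price auctions
Step 2: The equilibrium bid is b(v) = v*(n-1)/n
Step 3: b = 39/100 * 7/8
Step 4: b = 273/800

273/800
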